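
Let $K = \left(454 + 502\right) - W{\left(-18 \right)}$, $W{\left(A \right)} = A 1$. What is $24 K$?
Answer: $23376$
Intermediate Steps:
$W{\left(A \right)} = A$
$K = 974$ ($K = \left(454 + 502\right) - -18 = 956 + 18 = 974$)
$24 K = 24 \cdot 974 = 23376$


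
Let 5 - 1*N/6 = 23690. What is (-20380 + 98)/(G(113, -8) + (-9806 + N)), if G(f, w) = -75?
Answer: 20282/151991 ≈ 0.13344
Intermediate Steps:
N = -142110 (N = 30 - 6*23690 = 30 - 142140 = -142110)
(-20380 + 98)/(G(113, -8) + (-9806 + N)) = (-20380 + 98)/(-75 + (-9806 - 142110)) = -20282/(-75 - 151916) = -20282/(-151991) = -20282*(-1/151991) = 20282/151991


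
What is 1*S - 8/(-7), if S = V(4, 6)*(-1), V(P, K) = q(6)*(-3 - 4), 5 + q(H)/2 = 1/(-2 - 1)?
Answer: -1544/21 ≈ -73.524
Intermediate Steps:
q(H) = -32/3 (q(H) = -10 + 2/(-2 - 1) = -10 + 2/(-3) = -10 + 2*(-⅓) = -10 - ⅔ = -32/3)
V(P, K) = 224/3 (V(P, K) = -32*(-3 - 4)/3 = -32/3*(-7) = 224/3)
S = -224/3 (S = (224/3)*(-1) = -224/3 ≈ -74.667)
1*S - 8/(-7) = 1*(-224/3) - 8/(-7) = -224/3 - 8*(-⅐) = -224/3 + 8/7 = -1544/21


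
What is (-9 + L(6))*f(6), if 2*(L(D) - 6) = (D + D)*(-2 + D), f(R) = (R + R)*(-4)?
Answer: -1008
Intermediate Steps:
f(R) = -8*R (f(R) = (2*R)*(-4) = -8*R)
L(D) = 6 + D*(-2 + D) (L(D) = 6 + ((D + D)*(-2 + D))/2 = 6 + ((2*D)*(-2 + D))/2 = 6 + (2*D*(-2 + D))/2 = 6 + D*(-2 + D))
(-9 + L(6))*f(6) = (-9 + (6 + 6**2 - 2*6))*(-8*6) = (-9 + (6 + 36 - 12))*(-48) = (-9 + 30)*(-48) = 21*(-48) = -1008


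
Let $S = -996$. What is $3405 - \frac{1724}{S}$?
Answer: $\frac{848276}{249} \approx 3406.7$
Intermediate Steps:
$3405 - \frac{1724}{S} = 3405 - \frac{1724}{-996} = 3405 - - \frac{431}{249} = 3405 + \frac{431}{249} = \frac{848276}{249}$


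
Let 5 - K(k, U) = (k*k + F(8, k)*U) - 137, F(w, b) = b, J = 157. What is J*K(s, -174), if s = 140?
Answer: 769614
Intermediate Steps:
K(k, U) = 142 - k**2 - U*k (K(k, U) = 5 - ((k*k + k*U) - 137) = 5 - ((k**2 + U*k) - 137) = 5 - (-137 + k**2 + U*k) = 5 + (137 - k**2 - U*k) = 142 - k**2 - U*k)
J*K(s, -174) = 157*(142 - 1*140**2 - 1*(-174)*140) = 157*(142 - 1*19600 + 24360) = 157*(142 - 19600 + 24360) = 157*4902 = 769614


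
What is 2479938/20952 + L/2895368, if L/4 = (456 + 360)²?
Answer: 150752858059/1263828132 ≈ 119.28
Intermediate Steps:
L = 2663424 (L = 4*(456 + 360)² = 4*816² = 4*665856 = 2663424)
2479938/20952 + L/2895368 = 2479938/20952 + 2663424/2895368 = 2479938*(1/20952) + 2663424*(1/2895368) = 413323/3492 + 332928/361921 = 150752858059/1263828132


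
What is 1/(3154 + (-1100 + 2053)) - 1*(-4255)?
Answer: 17475286/4107 ≈ 4255.0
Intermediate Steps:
1/(3154 + (-1100 + 2053)) - 1*(-4255) = 1/(3154 + 953) + 4255 = 1/4107 + 4255 = 17475286/4107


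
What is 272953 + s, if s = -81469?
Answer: 191484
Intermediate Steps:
272953 + s = 272953 - 81469 = 191484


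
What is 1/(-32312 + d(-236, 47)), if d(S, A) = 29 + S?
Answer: -1/32519 ≈ -3.0751e-5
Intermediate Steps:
1/(-32312 + d(-236, 47)) = 1/(-32312 + (29 - 236)) = 1/(-32312 - 207) = 1/(-32519) = -1/32519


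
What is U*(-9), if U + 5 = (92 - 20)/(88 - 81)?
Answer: -333/7 ≈ -47.571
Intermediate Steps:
U = 37/7 (U = -5 + (92 - 20)/(88 - 81) = -5 + 72/7 = 37/7 ≈ 5.2857)
U*(-9) = (37/7)*(-9) = -333/7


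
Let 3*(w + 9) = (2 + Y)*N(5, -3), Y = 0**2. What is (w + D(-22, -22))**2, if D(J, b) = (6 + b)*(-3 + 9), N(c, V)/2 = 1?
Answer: 96721/9 ≈ 10747.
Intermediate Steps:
N(c, V) = 2 (N(c, V) = 2*1 = 2)
Y = 0
D(J, b) = 36 + 6*b (D(J, b) = (6 + b)*6 = 36 + 6*b)
w = -23/3 (w = -9 + ((2 + 0)*2)/3 = -9 + (2*2)/3 = -9 + (1/3)*4 = -9 + 4/3 = -23/3 ≈ -7.6667)
(w + D(-22, -22))**2 = (-23/3 + (36 + 6*(-22)))**2 = (-23/3 + (36 - 132))**2 = (-23/3 - 96)**2 = (-311/3)**2 = 96721/9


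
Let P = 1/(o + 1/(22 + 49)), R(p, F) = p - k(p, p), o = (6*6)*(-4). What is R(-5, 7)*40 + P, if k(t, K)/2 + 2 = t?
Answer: 3680209/10223 ≈ 359.99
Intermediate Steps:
o = -144 (o = 36*(-4) = -144)
k(t, K) = -4 + 2*t
R(p, F) = 4 - p (R(p, F) = p - (-4 + 2*p) = p + (4 - 2*p) = 4 - p)
P = -71/10223 (P = 1/(-144 + 1/(22 + 49)) = 1/(-144 + 1/71) = 1/(-10223/71) = -71/10223 ≈ -0.0069451)
R(-5, 7)*40 + P = (4 - 1*(-5))*40 - 71/10223 = (4 + 5)*40 - 71/10223 = 9*40 - 71/10223 = 360 - 71/10223 = 3680209/10223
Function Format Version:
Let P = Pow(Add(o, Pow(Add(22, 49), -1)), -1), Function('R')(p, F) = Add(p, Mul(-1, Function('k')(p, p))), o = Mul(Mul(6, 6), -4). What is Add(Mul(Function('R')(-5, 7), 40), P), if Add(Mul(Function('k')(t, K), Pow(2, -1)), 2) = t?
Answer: Rational(3680209, 10223) ≈ 359.99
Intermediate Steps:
o = -144 (o = Mul(36, -4) = -144)
Function('k')(t, K) = Add(-4, Mul(2, t))
Function('R')(p, F) = Add(4, Mul(-1, p)) (Function('R')(p, F) = Add(p, Mul(-1, Add(-4, Mul(2, p)))) = Add(p, Add(4, Mul(-2, p))) = Add(4, Mul(-1, p)))
P = Rational(-71, 10223) (P = Pow(Add(-144, Pow(Add(22, 49), -1)), -1) = Pow(Add(-144, Pow(71, -1)), -1) = Pow(Add(-144, Rational(1, 71)), -1) = Pow(Rational(-10223, 71), -1) = Rational(-71, 10223) ≈ -0.0069451)
Add(Mul(Function('R')(-5, 7), 40), P) = Add(Mul(Add(4, Mul(-1, -5)), 40), Rational(-71, 10223)) = Add(Mul(Add(4, 5), 40), Rational(-71, 10223)) = Add(Mul(9, 40), Rational(-71, 10223)) = Add(360, Rational(-71, 10223)) = Rational(3680209, 10223)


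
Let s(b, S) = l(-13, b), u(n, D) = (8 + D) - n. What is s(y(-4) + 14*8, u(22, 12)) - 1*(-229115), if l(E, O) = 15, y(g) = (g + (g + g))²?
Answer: 229130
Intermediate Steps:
y(g) = 9*g² (y(g) = (g + 2*g)² = (3*g)² = 9*g²)
u(n, D) = 8 + D - n
s(b, S) = 15
s(y(-4) + 14*8, u(22, 12)) - 1*(-229115) = 15 - 1*(-229115) = 15 + 229115 = 229130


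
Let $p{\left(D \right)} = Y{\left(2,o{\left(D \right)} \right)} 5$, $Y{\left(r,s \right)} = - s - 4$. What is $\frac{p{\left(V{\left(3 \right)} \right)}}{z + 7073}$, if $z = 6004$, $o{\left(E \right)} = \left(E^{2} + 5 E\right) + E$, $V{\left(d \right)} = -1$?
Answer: $\frac{5}{13077} \approx 0.00038235$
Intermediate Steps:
$o{\left(E \right)} = E^{2} + 6 E$
$Y{\left(r,s \right)} = -4 - s$
$p{\left(D \right)} = -20 - 5 D \left(6 + D\right)$ ($p{\left(D \right)} = \left(-4 - D \left(6 + D\right)\right) 5 = -20 - 5 D \left(6 + D\right)$)
$\frac{p{\left(V{\left(3 \right)} \right)}}{z + 7073} = \frac{-20 - - 5 \left(6 - 1\right)}{6004 + 7073} = \frac{-20 - \left(-5\right) 5}{13077} = \frac{-20 + 25}{13077} = \frac{1}{13077} \cdot 5 = \frac{5}{13077}$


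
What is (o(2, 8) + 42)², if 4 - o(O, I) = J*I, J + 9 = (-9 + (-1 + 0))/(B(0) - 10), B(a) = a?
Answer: 12100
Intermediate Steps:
J = -8 (J = -9 + (-9 + (-1 + 0))/(0 - 10) = -9 + (-9 - 1)/(-10) = -9 - 10*(-⅒) = -9 + 1 = -8)
o(O, I) = 4 + 8*I (o(O, I) = 4 - (-8)*I = 4 + 8*I)
(o(2, 8) + 42)² = ((4 + 8*8) + 42)² = ((4 + 64) + 42)² = (68 + 42)² = 110² = 12100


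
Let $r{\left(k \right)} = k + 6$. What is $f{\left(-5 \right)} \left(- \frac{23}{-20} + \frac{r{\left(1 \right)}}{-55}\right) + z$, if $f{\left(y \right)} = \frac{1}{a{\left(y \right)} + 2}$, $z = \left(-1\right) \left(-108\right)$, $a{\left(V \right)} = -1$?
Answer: $\frac{4797}{44} \approx 109.02$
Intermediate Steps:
$r{\left(k \right)} = 6 + k$
$z = 108$
$f{\left(y \right)} = 1$ ($f{\left(y \right)} = \frac{1}{-1 + 2} = 1^{-1} = 1$)
$f{\left(-5 \right)} \left(- \frac{23}{-20} + \frac{r{\left(1 \right)}}{-55}\right) + z = 1 \left(- \frac{23}{-20} + \frac{6 + 1}{-55}\right) + 108 = 1 \left(\left(-23\right) \left(- \frac{1}{20}\right) + 7 \left(- \frac{1}{55}\right)\right) + 108 = 1 \left(\frac{23}{20} - \frac{7}{55}\right) + 108 = 1 \cdot \frac{45}{44} + 108 = \frac{45}{44} + 108 = \frac{4797}{44}$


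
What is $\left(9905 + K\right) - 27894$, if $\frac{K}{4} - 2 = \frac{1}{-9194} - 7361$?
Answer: $- \frac{218012727}{4597} \approx -47425.0$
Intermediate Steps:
$K = - \frac{135317294}{4597}$ ($K = 8 + 4 \left(\frac{1}{-9194} - 7361\right) = 8 + 4 \left(- \frac{1}{9194} - 7361\right) = 8 + 4 \left(- \frac{67677035}{9194}\right) = 8 - \frac{135354070}{4597} = - \frac{135317294}{4597} \approx -29436.0$)
$\left(9905 + K\right) - 27894 = \left(9905 - \frac{135317294}{4597}\right) - 27894 = - \frac{89784009}{4597} - 27894 = - \frac{218012727}{4597}$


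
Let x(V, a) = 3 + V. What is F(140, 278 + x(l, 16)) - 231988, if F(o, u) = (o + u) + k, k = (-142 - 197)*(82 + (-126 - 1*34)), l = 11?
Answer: -205114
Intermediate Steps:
k = 26442 (k = -339*(82 + (-126 - 34)) = -339*(82 - 160) = -339*(-78) = 26442)
F(o, u) = 26442 + o + u (F(o, u) = (o + u) + 26442 = 26442 + o + u)
F(140, 278 + x(l, 16)) - 231988 = (26442 + 140 + (278 + (3 + 11))) - 231988 = (26442 + 140 + (278 + 14)) - 231988 = (26442 + 140 + 292) - 231988 = 26874 - 231988 = -205114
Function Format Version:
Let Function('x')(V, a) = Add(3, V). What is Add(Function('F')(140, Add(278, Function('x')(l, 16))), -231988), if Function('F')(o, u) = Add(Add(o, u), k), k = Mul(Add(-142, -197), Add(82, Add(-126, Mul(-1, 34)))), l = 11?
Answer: -205114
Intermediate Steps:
k = 26442 (k = Mul(-339, Add(82, Add(-126, -34))) = Mul(-339, Add(82, -160)) = Mul(-339, -78) = 26442)
Function('F')(o, u) = Add(26442, o, u) (Function('F')(o, u) = Add(Add(o, u), 26442) = Add(26442, o, u))
Add(Function('F')(140, Add(278, Function('x')(l, 16))), -231988) = Add(Add(26442, 140, Add(278, Add(3, 11))), -231988) = Add(Add(26442, 140, Add(278, 14)), -231988) = Add(Add(26442, 140, 292), -231988) = Add(26874, -231988) = -205114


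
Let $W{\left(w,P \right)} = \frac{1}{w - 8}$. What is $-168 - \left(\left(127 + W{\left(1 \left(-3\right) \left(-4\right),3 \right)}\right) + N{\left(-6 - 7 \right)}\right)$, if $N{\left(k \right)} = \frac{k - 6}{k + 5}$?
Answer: $- \frac{2381}{8} \approx -297.63$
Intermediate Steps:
$W{\left(w,P \right)} = \frac{1}{-8 + w}$
$N{\left(k \right)} = \frac{-6 + k}{5 + k}$
$-168 - \left(\left(127 + W{\left(1 \left(-3\right) \left(-4\right),3 \right)}\right) + N{\left(-6 - 7 \right)}\right) = -168 - \left(\left(127 + \frac{1}{-8 + 1 \left(-3\right) \left(-4\right)}\right) + \frac{-6 - 13}{5 - 13}\right) = -168 - \left(\left(127 + \frac{1}{-8 - -12}\right) + \frac{-6 - 13}{5 - 13}\right) = -168 - \left(\left(127 + \frac{1}{-8 + 12}\right) + \frac{-6 - 13}{5 - 13}\right) = -168 - \left(\left(127 + \frac{1}{4}\right) + \frac{1}{-8} \left(-19\right)\right) = -168 - \left(\left(127 + \frac{1}{4}\right) - - \frac{19}{8}\right) = -168 - \left(\frac{509}{4} + \frac{19}{8}\right) = -168 - \frac{1037}{8} = - \frac{2381}{8}$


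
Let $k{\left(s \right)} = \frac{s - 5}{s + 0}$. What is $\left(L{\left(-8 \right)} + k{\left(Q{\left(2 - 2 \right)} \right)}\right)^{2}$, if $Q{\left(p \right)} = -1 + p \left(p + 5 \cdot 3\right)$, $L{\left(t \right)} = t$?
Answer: $4$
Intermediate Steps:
$Q{\left(p \right)} = -1 + p \left(15 + p\right)$ ($Q{\left(p \right)} = -1 + p \left(p + 15\right) = -1 + p \left(15 + p\right)$)
$k{\left(s \right)} = \frac{-5 + s}{s}$
$\left(L{\left(-8 \right)} + k{\left(Q{\left(2 - 2 \right)} \right)}\right)^{2} = \left(-8 + \frac{-5 + \left(-1 + \left(2 - 2\right)^{2} + 15 \left(2 - 2\right)\right)}{-1 + \left(2 - 2\right)^{2} + 15 \left(2 - 2\right)}\right)^{2} = \left(-8 + \frac{-5 + \left(-1 + 0^{2} + 15 \cdot 0\right)}{-1 + 0^{2} + 15 \cdot 0}\right)^{2} = \left(-8 + \frac{-5 + \left(-1 + 0 + 0\right)}{-1 + 0 + 0}\right)^{2} = \left(-8 + \frac{-5 - 1}{-1}\right)^{2} = \left(-8 - -6\right)^{2} = \left(-8 + 6\right)^{2} = \left(-2\right)^{2} = 4$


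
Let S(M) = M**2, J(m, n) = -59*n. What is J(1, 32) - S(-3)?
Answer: -1897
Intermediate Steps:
J(1, 32) - S(-3) = -59*32 - 1*(-3)**2 = -1888 - 1*9 = -1888 - 9 = -1897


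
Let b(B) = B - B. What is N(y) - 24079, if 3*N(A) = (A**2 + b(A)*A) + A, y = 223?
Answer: -22285/3 ≈ -7428.3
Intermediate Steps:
b(B) = 0
N(A) = A/3 + A**2/3 (N(A) = ((A**2 + 0*A) + A)/3 = ((A**2 + 0) + A)/3 = (A**2 + A)/3 = (A + A**2)/3 = A/3 + A**2/3)
N(y) - 24079 = (1/3)*223*(1 + 223) - 24079 = (1/3)*223*224 - 24079 = 49952/3 - 24079 = -22285/3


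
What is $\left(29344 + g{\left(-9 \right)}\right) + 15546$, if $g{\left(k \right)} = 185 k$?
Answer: $43225$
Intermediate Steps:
$\left(29344 + g{\left(-9 \right)}\right) + 15546 = \left(29344 + 185 \left(-9\right)\right) + 15546 = \left(29344 - 1665\right) + 15546 = 27679 + 15546 = 43225$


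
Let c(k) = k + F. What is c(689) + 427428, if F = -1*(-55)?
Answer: 428172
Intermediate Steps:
F = 55
c(k) = 55 + k (c(k) = k + 55 = 55 + k)
c(689) + 427428 = (55 + 689) + 427428 = 744 + 427428 = 428172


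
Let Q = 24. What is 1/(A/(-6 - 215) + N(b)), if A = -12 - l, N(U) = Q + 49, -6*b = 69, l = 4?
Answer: 221/16149 ≈ 0.013685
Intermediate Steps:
b = -23/2 (b = -⅙*69 = -23/2 ≈ -11.500)
N(U) = 73 (N(U) = 24 + 49 = 73)
A = -16 (A = -12 - 1*4 = -12 - 4 = -16)
1/(A/(-6 - 215) + N(b)) = 1/(-16/(-6 - 215) + 73) = 1/(-16/(-221) + 73) = 1/(-16*(-1/221) + 73) = 1/(16/221 + 73) = 1/(16149/221) = 221/16149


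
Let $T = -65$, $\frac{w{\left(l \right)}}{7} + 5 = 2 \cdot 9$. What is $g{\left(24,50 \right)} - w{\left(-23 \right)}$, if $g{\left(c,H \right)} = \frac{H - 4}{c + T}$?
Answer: $- \frac{3777}{41} \approx -92.122$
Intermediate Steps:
$w{\left(l \right)} = 91$ ($w{\left(l \right)} = -35 + 7 \cdot 2 \cdot 9 = -35 + 7 \cdot 18 = -35 + 126 = 91$)
$g{\left(c,H \right)} = \frac{-4 + H}{-65 + c}$ ($g{\left(c,H \right)} = \frac{H - 4}{c - 65} = \frac{-4 + H}{-65 + c}$)
$g{\left(24,50 \right)} - w{\left(-23 \right)} = \frac{-4 + 50}{-65 + 24} - 91 = \frac{1}{-41} \cdot 46 - 91 = \left(- \frac{1}{41}\right) 46 - 91 = - \frac{46}{41} - 91 = - \frac{3777}{41}$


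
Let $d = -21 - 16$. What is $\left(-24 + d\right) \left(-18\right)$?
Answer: $1098$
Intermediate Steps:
$d = -37$ ($d = -21 - 16 = -37$)
$\left(-24 + d\right) \left(-18\right) = \left(-24 - 37\right) \left(-18\right) = \left(-61\right) \left(-18\right) = 1098$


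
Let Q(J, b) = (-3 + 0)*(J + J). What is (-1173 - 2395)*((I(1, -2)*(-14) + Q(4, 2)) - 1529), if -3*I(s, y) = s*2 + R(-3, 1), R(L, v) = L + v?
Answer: 5541104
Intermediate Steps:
Q(J, b) = -6*J
I(s, y) = 2/3 - 2*s/3 (I(s, y) = -(s*2 + (-3 + 1))/3 = -(2*s - 2)/3 = -(-2 + 2*s)/3 = 2/3 - 2*s/3)
(-1173 - 2395)*((I(1, -2)*(-14) + Q(4, 2)) - 1529) = (-1173 - 2395)*(((2/3 - 2/3*1)*(-14) - 6*4) - 1529) = -3568*(((2/3 - 2/3)*(-14) - 24) - 1529) = -3568*((0*(-14) - 24) - 1529) = -3568*((0 - 24) - 1529) = -3568*(-24 - 1529) = -3568*(-1553) = 5541104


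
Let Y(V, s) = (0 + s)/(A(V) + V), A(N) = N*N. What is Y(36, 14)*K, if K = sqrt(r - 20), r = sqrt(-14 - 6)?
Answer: 7*sqrt(-20 + 2*I*sqrt(5))/666 ≈ 0.0052231 + 0.047294*I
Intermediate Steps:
A(N) = N**2
Y(V, s) = s/(V + V**2) (Y(V, s) = (0 + s)/(V**2 + V) = s/(V + V**2))
r = 2*I*sqrt(5) (r = sqrt(-20) = 2*I*sqrt(5) ≈ 4.4721*I)
K = sqrt(-20 + 2*I*sqrt(5)) (K = sqrt(2*I*sqrt(5) - 20) = sqrt(-20 + 2*I*sqrt(5)) ≈ 0.49694 + 4.4997*I)
Y(36, 14)*K = (14/(36*(1 + 36)))*sqrt(-20 + 2*I*sqrt(5)) = (14*(1/36)/37)*sqrt(-20 + 2*I*sqrt(5)) = (14*(1/36)*(1/37))*sqrt(-20 + 2*I*sqrt(5)) = 7*sqrt(-20 + 2*I*sqrt(5))/666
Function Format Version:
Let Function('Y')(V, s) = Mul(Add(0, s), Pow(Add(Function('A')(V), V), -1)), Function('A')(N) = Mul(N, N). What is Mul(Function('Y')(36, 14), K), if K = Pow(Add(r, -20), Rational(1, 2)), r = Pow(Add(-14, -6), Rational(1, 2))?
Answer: Mul(Rational(7, 666), Pow(Add(-20, Mul(2, I, Pow(5, Rational(1, 2)))), Rational(1, 2))) ≈ Add(0.0052231, Mul(0.047294, I))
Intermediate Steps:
Function('A')(N) = Pow(N, 2)
Function('Y')(V, s) = Mul(s, Pow(Add(V, Pow(V, 2)), -1)) (Function('Y')(V, s) = Mul(Add(0, s), Pow(Add(Pow(V, 2), V), -1)) = Mul(s, Pow(Add(V, Pow(V, 2)), -1)))
r = Mul(2, I, Pow(5, Rational(1, 2))) (r = Pow(-20, Rational(1, 2)) = Mul(2, I, Pow(5, Rational(1, 2))) ≈ Mul(4.4721, I))
K = Pow(Add(-20, Mul(2, I, Pow(5, Rational(1, 2)))), Rational(1, 2)) (K = Pow(Add(Mul(2, I, Pow(5, Rational(1, 2))), -20), Rational(1, 2)) = Pow(Add(-20, Mul(2, I, Pow(5, Rational(1, 2)))), Rational(1, 2)) ≈ Add(0.49694, Mul(4.4997, I)))
Mul(Function('Y')(36, 14), K) = Mul(Mul(14, Pow(36, -1), Pow(Add(1, 36), -1)), Pow(Add(-20, Mul(2, I, Pow(5, Rational(1, 2)))), Rational(1, 2))) = Mul(Mul(14, Rational(1, 36), Pow(37, -1)), Pow(Add(-20, Mul(2, I, Pow(5, Rational(1, 2)))), Rational(1, 2))) = Mul(Mul(14, Rational(1, 36), Rational(1, 37)), Pow(Add(-20, Mul(2, I, Pow(5, Rational(1, 2)))), Rational(1, 2))) = Mul(Rational(7, 666), Pow(Add(-20, Mul(2, I, Pow(5, Rational(1, 2)))), Rational(1, 2)))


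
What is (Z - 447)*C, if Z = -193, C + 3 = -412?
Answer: 265600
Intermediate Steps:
C = -415 (C = -3 - 412 = -415)
(Z - 447)*C = (-193 - 447)*(-415) = -640*(-415) = 265600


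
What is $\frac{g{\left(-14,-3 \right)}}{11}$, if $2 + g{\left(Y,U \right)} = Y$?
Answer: $- \frac{16}{11} \approx -1.4545$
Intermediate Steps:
$g{\left(Y,U \right)} = -2 + Y$
$\frac{g{\left(-14,-3 \right)}}{11} = \frac{-2 - 14}{11} = \frac{1}{11} \left(-16\right) = - \frac{16}{11}$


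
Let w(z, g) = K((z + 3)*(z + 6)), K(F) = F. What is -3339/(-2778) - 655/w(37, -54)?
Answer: 130783/159272 ≈ 0.82113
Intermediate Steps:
w(z, g) = (3 + z)*(6 + z) (w(z, g) = (z + 3)*(z + 6) = (3 + z)*(6 + z))
-3339/(-2778) - 655/w(37, -54) = -3339/(-2778) - 655/(18 + 37² + 9*37) = -3339*(-1/2778) - 655/(18 + 1369 + 333) = 1113/926 - 655/1720 = 1113/926 - 655*1/1720 = 1113/926 - 131/344 = 130783/159272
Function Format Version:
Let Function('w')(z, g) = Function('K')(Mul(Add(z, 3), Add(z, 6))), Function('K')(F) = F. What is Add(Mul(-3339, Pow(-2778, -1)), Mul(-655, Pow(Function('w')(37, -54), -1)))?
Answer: Rational(130783, 159272) ≈ 0.82113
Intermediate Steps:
Function('w')(z, g) = Mul(Add(3, z), Add(6, z)) (Function('w')(z, g) = Mul(Add(z, 3), Add(z, 6)) = Mul(Add(3, z), Add(6, z)))
Add(Mul(-3339, Pow(-2778, -1)), Mul(-655, Pow(Function('w')(37, -54), -1))) = Add(Mul(-3339, Pow(-2778, -1)), Mul(-655, Pow(Add(18, Pow(37, 2), Mul(9, 37)), -1))) = Add(Mul(-3339, Rational(-1, 2778)), Mul(-655, Pow(Add(18, 1369, 333), -1))) = Add(Rational(1113, 926), Mul(-655, Pow(1720, -1))) = Add(Rational(1113, 926), Mul(-655, Rational(1, 1720))) = Add(Rational(1113, 926), Rational(-131, 344)) = Rational(130783, 159272)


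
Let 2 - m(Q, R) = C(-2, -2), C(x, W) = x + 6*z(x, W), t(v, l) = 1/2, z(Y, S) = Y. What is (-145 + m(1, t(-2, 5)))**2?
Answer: 16641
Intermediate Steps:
t(v, l) = 1/2
C(x, W) = 7*x (C(x, W) = x + 6*x = 7*x)
m(Q, R) = 16 (m(Q, R) = 2 - 7*(-2) = 2 - 1*(-14) = 2 + 14 = 16)
(-145 + m(1, t(-2, 5)))**2 = (-145 + 16)**2 = (-129)**2 = 16641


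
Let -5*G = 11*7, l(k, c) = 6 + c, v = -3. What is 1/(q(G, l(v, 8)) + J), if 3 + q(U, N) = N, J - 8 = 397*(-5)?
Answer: -1/1966 ≈ -0.00050865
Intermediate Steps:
G = -77/5 (G = -11*7/5 = -⅕*77 = -77/5 ≈ -15.400)
J = -1977 (J = 8 + 397*(-5) = 8 - 1985 = -1977)
q(U, N) = -3 + N
1/(q(G, l(v, 8)) + J) = 1/((-3 + (6 + 8)) - 1977) = 1/((-3 + 14) - 1977) = 1/(11 - 1977) = 1/(-1966) = -1/1966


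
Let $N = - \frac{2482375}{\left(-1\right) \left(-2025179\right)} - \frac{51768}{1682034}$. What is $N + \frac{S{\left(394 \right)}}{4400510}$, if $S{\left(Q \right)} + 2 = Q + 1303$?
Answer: $- \frac{627654499202776915}{499666166138159462} \approx -1.2561$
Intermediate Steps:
$S{\left(Q \right)} = 1301 + Q$ ($S{\left(Q \right)} = -2 + \left(Q + 1303\right) = -2 + \left(1303 + Q\right) = 1301 + Q$)
$N = - \frac{713379769537}{567736655681}$ ($N = - \frac{2482375}{2025179} - \frac{8628}{280339} = - \frac{713379769537}{567736655681} \approx -1.2565$)
$N + \frac{S{\left(394 \right)}}{4400510} = - \frac{713379769537}{567736655681} + \frac{1301 + 394}{4400510} = - \frac{713379769537}{567736655681} + 1695 \cdot \frac{1}{4400510} = - \frac{713379769537}{567736655681} + \frac{339}{880102} = - \frac{627654499202776915}{499666166138159462}$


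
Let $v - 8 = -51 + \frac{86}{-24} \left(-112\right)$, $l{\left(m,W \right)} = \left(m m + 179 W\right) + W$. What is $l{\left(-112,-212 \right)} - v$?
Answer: $- \frac{77923}{3} \approx -25974.0$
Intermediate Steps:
$l{\left(m,W \right)} = m^{2} + 180 W$ ($l{\left(m,W \right)} = \left(m^{2} + 179 W\right) + W = m^{2} + 180 W$)
$v = \frac{1075}{3}$ ($v = 8 - \left(51 - \frac{86}{-24} \left(-112\right)\right) = 8 - \left(51 - 86 \left(- \frac{1}{24}\right) \left(-112\right)\right) = 8 - - \frac{1051}{3} = 8 + \left(-51 + \frac{1204}{3}\right) = 8 + \frac{1051}{3} = \frac{1075}{3} \approx 358.33$)
$l{\left(-112,-212 \right)} - v = \left(\left(-112\right)^{2} + 180 \left(-212\right)\right) - \frac{1075}{3} = \left(12544 - 38160\right) - \frac{1075}{3} = -25616 - \frac{1075}{3} = - \frac{77923}{3}$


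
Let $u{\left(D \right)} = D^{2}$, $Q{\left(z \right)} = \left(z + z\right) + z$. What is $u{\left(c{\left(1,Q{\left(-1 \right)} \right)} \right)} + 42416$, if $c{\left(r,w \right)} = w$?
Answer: $42425$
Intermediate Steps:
$Q{\left(z \right)} = 3 z$ ($Q{\left(z \right)} = 2 z + z = 3 z$)
$u{\left(c{\left(1,Q{\left(-1 \right)} \right)} \right)} + 42416 = \left(3 \left(-1\right)\right)^{2} + 42416 = \left(-3\right)^{2} + 42416 = 9 + 42416 = 42425$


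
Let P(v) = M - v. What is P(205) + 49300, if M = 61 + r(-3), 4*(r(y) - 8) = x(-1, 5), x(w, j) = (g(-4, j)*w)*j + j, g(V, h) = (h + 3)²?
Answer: 196341/4 ≈ 49085.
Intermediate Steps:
g(V, h) = (3 + h)²
x(w, j) = j + j*w*(3 + j)² (x(w, j) = ((3 + j)²*w)*j + j = (w*(3 + j)²)*j + j = j*w*(3 + j)² + j = j + j*w*(3 + j)²)
r(y) = -283/4 (r(y) = 8 + (5*(1 - (3 + 5)²))/4 = 8 + (5*(1 - 1*8²))/4 = 8 + (5*(1 - 1*64))/4 = 8 + (5*(1 - 64))/4 = 8 + (5*(-63))/4 = 8 + (¼)*(-315) = 8 - 315/4 = -283/4)
M = -39/4 (M = 61 - 283/4 = -39/4 ≈ -9.7500)
P(v) = -39/4 - v
P(205) + 49300 = (-39/4 - 1*205) + 49300 = (-39/4 - 205) + 49300 = -859/4 + 49300 = 196341/4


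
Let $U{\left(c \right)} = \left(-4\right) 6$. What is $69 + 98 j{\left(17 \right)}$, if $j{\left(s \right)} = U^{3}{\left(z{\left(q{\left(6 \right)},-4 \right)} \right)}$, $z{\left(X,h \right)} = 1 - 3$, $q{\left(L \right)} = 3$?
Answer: $-1354683$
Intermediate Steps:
$z{\left(X,h \right)} = -2$
$U{\left(c \right)} = -24$
$j{\left(s \right)} = -13824$ ($j{\left(s \right)} = \left(-24\right)^{3} = -13824$)
$69 + 98 j{\left(17 \right)} = 69 + 98 \left(-13824\right) = 69 - 1354752 = -1354683$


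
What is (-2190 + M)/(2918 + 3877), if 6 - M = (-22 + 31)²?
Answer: -⅓ ≈ -0.33333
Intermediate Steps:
M = -75 (M = 6 - (-22 + 31)² = 6 - 1*9² = 6 - 1*81 = 6 - 81 = -75)
(-2190 + M)/(2918 + 3877) = (-2190 - 75)/(2918 + 3877) = -2265/6795 = -2265*1/6795 = -⅓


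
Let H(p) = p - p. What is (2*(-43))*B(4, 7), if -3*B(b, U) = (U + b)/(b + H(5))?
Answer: 473/6 ≈ 78.833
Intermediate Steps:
H(p) = 0
B(b, U) = -(U + b)/(3*b) (B(b, U) = -(U + b)/(3*(b + 0)) = -(U + b)/(3*b))
(2*(-43))*B(4, 7) = (2*(-43))*((1/3)*(-1*7 - 1*4)/4) = -86*(-7 - 4)/(3*4) = -86*(-11)/(3*4) = -86*(-11/12) = 473/6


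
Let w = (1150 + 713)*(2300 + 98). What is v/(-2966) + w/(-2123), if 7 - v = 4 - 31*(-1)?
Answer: -602294020/286219 ≈ -2104.3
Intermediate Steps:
w = 4467474 (w = 1863*2398 = 4467474)
v = -28 (v = 7 - (4 - 31*(-1)) = 7 - (4 + 31) = 7 - 1*35 = 7 - 35 = -28)
v/(-2966) + w/(-2123) = -28/(-2966) + 4467474/(-2123) = -28*(-1/2966) + 4467474*(-1/2123) = 14/1483 - 406134/193 = -602294020/286219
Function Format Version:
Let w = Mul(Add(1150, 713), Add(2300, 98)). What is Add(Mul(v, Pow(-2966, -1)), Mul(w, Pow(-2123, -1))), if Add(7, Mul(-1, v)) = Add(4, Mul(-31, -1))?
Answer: Rational(-602294020, 286219) ≈ -2104.3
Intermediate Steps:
w = 4467474 (w = Mul(1863, 2398) = 4467474)
v = -28 (v = Add(7, Mul(-1, Add(4, Mul(-31, -1)))) = Add(7, Mul(-1, Add(4, 31))) = Add(7, Mul(-1, 35)) = Add(7, -35) = -28)
Add(Mul(v, Pow(-2966, -1)), Mul(w, Pow(-2123, -1))) = Add(Mul(-28, Pow(-2966, -1)), Mul(4467474, Pow(-2123, -1))) = Add(Mul(-28, Rational(-1, 2966)), Mul(4467474, Rational(-1, 2123))) = Add(Rational(14, 1483), Rational(-406134, 193)) = Rational(-602294020, 286219)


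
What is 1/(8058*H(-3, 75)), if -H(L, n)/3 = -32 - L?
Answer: 1/701046 ≈ 1.4264e-6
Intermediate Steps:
H(L, n) = 96 + 3*L (H(L, n) = -3*(-32 - L) = 96 + 3*L)
1/(8058*H(-3, 75)) = 1/(8058*(96 + 3*(-3))) = 1/(8058*(96 - 9)) = (1/8058)/87 = (1/8058)*(1/87) = 1/701046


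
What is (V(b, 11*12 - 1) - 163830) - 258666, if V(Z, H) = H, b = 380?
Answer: -422365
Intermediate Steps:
(V(b, 11*12 - 1) - 163830) - 258666 = ((11*12 - 1) - 163830) - 258666 = ((132 - 1) - 163830) - 258666 = (131 - 163830) - 258666 = -163699 - 258666 = -422365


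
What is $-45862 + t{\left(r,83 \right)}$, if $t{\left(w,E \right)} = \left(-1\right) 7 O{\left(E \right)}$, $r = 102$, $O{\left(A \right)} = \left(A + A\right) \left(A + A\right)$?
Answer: $-238754$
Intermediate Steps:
$O{\left(A \right)} = 4 A^{2}$ ($O{\left(A \right)} = 2 A 2 A = 4 A^{2}$)
$t{\left(w,E \right)} = - 28 E^{2}$ ($t{\left(w,E \right)} = \left(-1\right) 7 \cdot 4 E^{2} = - 7 \cdot 4 E^{2} = - 28 E^{2}$)
$-45862 + t{\left(r,83 \right)} = -45862 - 28 \cdot 83^{2} = -45862 - 192892 = -238754$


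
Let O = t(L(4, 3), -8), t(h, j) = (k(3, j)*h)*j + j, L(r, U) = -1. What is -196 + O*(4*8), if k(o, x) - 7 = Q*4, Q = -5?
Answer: -3780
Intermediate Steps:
k(o, x) = -13 (k(o, x) = 7 - 5*4 = 7 - 20 = -13)
t(h, j) = j - 13*h*j (t(h, j) = (-13*h)*j + j = -13*h*j + j = j - 13*h*j)
O = -112 (O = -8*(1 - 13*(-1)) = -8*(1 + 13) = -8*14 = -112)
-196 + O*(4*8) = -196 - 448*8 = -196 - 112*32 = -196 - 3584 = -3780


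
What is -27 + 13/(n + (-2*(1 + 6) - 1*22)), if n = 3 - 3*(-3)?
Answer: -661/24 ≈ -27.542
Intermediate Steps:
n = 12 (n = 3 + 9 = 12)
-27 + 13/(n + (-2*(1 + 6) - 1*22)) = -27 + 13/(12 + (-2*(1 + 6) - 1*22)) = -27 + 13/(12 + (-2*7 - 22)) = -27 + 13/(12 + (-14 - 22)) = -27 + 13/(12 - 36) = -27 + 13/(-24) = -27 + 13*(-1/24) = -27 - 13/24 = -661/24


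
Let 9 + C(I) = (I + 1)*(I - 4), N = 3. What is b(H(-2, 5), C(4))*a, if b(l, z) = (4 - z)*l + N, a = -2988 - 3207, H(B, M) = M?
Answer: -421260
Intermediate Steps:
a = -6195
C(I) = -9 + (1 + I)*(-4 + I) (C(I) = -9 + (I + 1)*(I - 4) = -9 + (1 + I)*(-4 + I))
b(l, z) = 3 + l*(4 - z) (b(l, z) = (4 - z)*l + 3 = l*(4 - z) + 3 = 3 + l*(4 - z))
b(H(-2, 5), C(4))*a = (3 + 4*5 - 1*5*(-13 + 4**2 - 3*4))*(-6195) = (3 + 20 - 1*5*(-13 + 16 - 12))*(-6195) = (3 + 20 - 1*5*(-9))*(-6195) = (3 + 20 + 45)*(-6195) = 68*(-6195) = -421260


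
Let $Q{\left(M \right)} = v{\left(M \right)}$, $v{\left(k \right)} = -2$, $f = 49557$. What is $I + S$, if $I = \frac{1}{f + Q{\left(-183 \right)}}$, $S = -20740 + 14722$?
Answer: $- \frac{298221989}{49555} \approx -6018.0$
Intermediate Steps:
$Q{\left(M \right)} = -2$
$S = -6018$
$I = \frac{1}{49555}$ ($I = \frac{1}{49557 - 2} = \frac{1}{49555} \approx 2.018 \cdot 10^{-5}$)
$I + S = \frac{1}{49555} - 6018 = - \frac{298221989}{49555}$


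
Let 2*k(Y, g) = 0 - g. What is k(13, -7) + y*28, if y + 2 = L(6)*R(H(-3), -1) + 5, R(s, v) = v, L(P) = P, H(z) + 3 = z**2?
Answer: -161/2 ≈ -80.500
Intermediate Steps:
H(z) = -3 + z**2
k(Y, g) = -g/2 (k(Y, g) = (0 - g)/2 = (-g)/2 = -g/2)
y = -3 (y = -2 + (6*(-1) + 5) = -2 + (-6 + 5) = -2 - 1 = -3)
k(13, -7) + y*28 = -1/2*(-7) - 3*28 = 7/2 - 84 = -161/2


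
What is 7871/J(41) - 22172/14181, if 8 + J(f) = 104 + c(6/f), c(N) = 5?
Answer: 109379279/1432281 ≈ 76.367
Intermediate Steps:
J(f) = 101 (J(f) = -8 + (104 + 5) = -8 + 109 = 101)
7871/J(41) - 22172/14181 = 7871/101 - 22172/14181 = 109379279/1432281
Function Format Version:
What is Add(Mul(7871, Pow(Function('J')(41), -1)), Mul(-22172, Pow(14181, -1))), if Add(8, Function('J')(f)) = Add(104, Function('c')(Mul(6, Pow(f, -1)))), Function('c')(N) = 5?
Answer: Rational(109379279, 1432281) ≈ 76.367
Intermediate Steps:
Function('J')(f) = 101 (Function('J')(f) = Add(-8, Add(104, 5)) = Add(-8, 109) = 101)
Add(Mul(7871, Pow(Function('J')(41), -1)), Mul(-22172, Pow(14181, -1))) = Add(Mul(7871, Pow(101, -1)), Mul(-22172, Pow(14181, -1))) = Add(Mul(7871, Rational(1, 101)), Mul(-22172, Rational(1, 14181))) = Add(Rational(7871, 101), Rational(-22172, 14181)) = Rational(109379279, 1432281)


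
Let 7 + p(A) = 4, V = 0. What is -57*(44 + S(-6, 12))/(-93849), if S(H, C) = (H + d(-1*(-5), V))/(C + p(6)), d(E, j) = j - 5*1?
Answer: 1045/40221 ≈ 0.025981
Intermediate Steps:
p(A) = -3 (p(A) = -7 + 4 = -3)
d(E, j) = -5 + j (d(E, j) = j - 5 = -5 + j)
S(H, C) = (-5 + H)/(-3 + C) (S(H, C) = (H + (-5 + 0))/(C - 3) = (H - 5)/(-3 + C) = (-5 + H)/(-3 + C))
-57*(44 + S(-6, 12))/(-93849) = -57*(44 + (-5 - 6)/(-3 + 12))/(-93849) = -57*(44 - 11/9)*(-1/93849) = -57*385/9*(-1/93849) = -7315/3*(-1/93849) = 1045/40221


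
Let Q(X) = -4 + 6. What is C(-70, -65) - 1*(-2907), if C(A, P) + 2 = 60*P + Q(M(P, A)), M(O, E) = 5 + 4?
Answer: -993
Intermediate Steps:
M(O, E) = 9
Q(X) = 2
C(A, P) = 60*P (C(A, P) = -2 + (60*P + 2) = -2 + (2 + 60*P) = 60*P)
C(-70, -65) - 1*(-2907) = 60*(-65) - 1*(-2907) = -3900 + 2907 = -993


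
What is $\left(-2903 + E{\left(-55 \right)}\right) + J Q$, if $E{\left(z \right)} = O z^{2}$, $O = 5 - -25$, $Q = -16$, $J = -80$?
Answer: $89127$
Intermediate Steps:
$O = 30$ ($O = 5 + 25 = 30$)
$E{\left(z \right)} = 30 z^{2}$
$\left(-2903 + E{\left(-55 \right)}\right) + J Q = \left(-2903 + 30 \left(-55\right)^{2}\right) - -1280 = \left(-2903 + 30 \cdot 3025\right) + 1280 = \left(-2903 + 90750\right) + 1280 = 87847 + 1280 = 89127$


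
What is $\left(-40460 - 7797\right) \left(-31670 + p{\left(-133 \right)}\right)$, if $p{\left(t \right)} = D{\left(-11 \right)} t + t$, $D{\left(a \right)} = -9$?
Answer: $1476953742$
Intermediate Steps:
$p{\left(t \right)} = - 8 t$ ($p{\left(t \right)} = - 9 t + t = - 8 t$)
$\left(-40460 - 7797\right) \left(-31670 + p{\left(-133 \right)}\right) = \left(-40460 - 7797\right) \left(-31670 - -1064\right) = - 48257 \left(-31670 + 1064\right) = \left(-48257\right) \left(-30606\right) = 1476953742$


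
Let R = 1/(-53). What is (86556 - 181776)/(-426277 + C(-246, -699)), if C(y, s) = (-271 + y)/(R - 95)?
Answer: 53280880/238522619 ≈ 0.22338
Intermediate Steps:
R = -1/53 ≈ -0.018868
C(y, s) = 14363/5036 - 53*y/5036 (C(y, s) = (-271 + y)/(-1/53 - 95) = (-271 + y)/(-5036/53) = (-271 + y)*(-53/5036) = 14363/5036 - 53*y/5036)
(86556 - 181776)/(-426277 + C(-246, -699)) = (86556 - 181776)/(-426277 + (14363/5036 - 53/5036*(-246))) = -95220/(-426277 + (14363/5036 + 6519/2518)) = -95220/(-426277 + 27401/5036) = -95220/(-2146703571/5036) = -95220*(-5036/2146703571) = 53280880/238522619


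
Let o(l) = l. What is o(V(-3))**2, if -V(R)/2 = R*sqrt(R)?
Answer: -108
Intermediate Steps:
V(R) = -2*R**(3/2) (V(R) = -2*R*sqrt(R) = -2*R**(3/2))
o(V(-3))**2 = (-(-6)*I*sqrt(3))**2 = (6*I*sqrt(3))**2 = -108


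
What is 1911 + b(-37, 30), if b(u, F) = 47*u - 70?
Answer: 102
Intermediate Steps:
b(u, F) = -70 + 47*u
1911 + b(-37, 30) = 1911 + (-70 + 47*(-37)) = 1911 + (-70 - 1739) = 1911 - 1809 = 102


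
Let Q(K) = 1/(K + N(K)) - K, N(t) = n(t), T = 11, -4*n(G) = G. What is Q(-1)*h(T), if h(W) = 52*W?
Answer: -572/3 ≈ -190.67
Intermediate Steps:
n(G) = -G/4
N(t) = -t/4
Q(K) = -K + 4/(3*K) (Q(K) = 1/(K - K/4) - K = 1/(3*K/4) - K = 4/(3*K) - K = -K + 4/(3*K))
Q(-1)*h(T) = (-1*(-1) + (4/3)/(-1))*(52*11) = (1 + (4/3)*(-1))*572 = (1 - 4/3)*572 = -1/3*572 = -572/3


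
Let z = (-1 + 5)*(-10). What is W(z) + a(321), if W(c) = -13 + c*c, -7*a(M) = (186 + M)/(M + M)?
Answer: 2377157/1498 ≈ 1586.9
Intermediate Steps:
a(M) = -(186 + M)/(14*M) (a(M) = -(186 + M)/(7*(M + M)) = -(186 + M)/(7*(2*M)) = -(186 + M)*1/(2*M)/7 = -(186 + M)/(14*M))
z = -40 (z = 4*(-10) = -40)
W(c) = -13 + c**2
W(z) + a(321) = (-13 + (-40)**2) + (1/14)*(-186 - 1*321)/321 = (-13 + 1600) + (1/14)*(1/321)*(-186 - 321) = 1587 + (1/14)*(1/321)*(-507) = 1587 - 169/1498 = 2377157/1498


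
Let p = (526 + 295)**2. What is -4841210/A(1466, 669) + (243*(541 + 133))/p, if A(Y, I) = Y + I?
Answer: -652564871008/287815507 ≈ -2267.3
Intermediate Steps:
p = 674041 (p = 821**2 = 674041)
A(Y, I) = I + Y
-4841210/A(1466, 669) + (243*(541 + 133))/p = -4841210/(669 + 1466) + (243*(541 + 133))/674041 = -4841210/2135 + (243*674)*(1/674041) = -4841210*1/2135 + 163782*(1/674041) = -968242/427 + 163782/674041 = -652564871008/287815507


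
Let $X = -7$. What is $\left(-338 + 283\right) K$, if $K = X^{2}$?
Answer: $-2695$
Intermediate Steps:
$K = 49$ ($K = \left(-7\right)^{2} = 49$)
$\left(-338 + 283\right) K = \left(-338 + 283\right) 49 = \left(-55\right) 49 = -2695$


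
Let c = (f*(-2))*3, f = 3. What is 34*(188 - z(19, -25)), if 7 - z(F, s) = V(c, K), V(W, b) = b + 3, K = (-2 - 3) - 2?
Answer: 6018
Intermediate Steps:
K = -7 (K = -5 - 2 = -7)
c = -18 (c = (3*(-2))*3 = -6*3 = -18)
V(W, b) = 3 + b
z(F, s) = 11 (z(F, s) = 7 - (3 - 7) = 7 - 1*(-4) = 7 + 4 = 11)
34*(188 - z(19, -25)) = 34*(188 - 1*11) = 34*(188 - 11) = 34*177 = 6018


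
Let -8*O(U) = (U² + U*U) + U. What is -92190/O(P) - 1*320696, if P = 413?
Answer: -15647614568/48793 ≈ -3.2069e+5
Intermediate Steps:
O(U) = -U²/4 - U/8 (O(U) = -((U² + U*U) + U)/8 = -((U² + U²) + U)/8 = -(2*U² + U)/8 = -(U + 2*U²)/8 = -U²/4 - U/8)
-92190/O(P) - 1*320696 = -92190*(-8/(413*(1 + 2*413))) - 1*320696 = -92190*(-8/(413*(1 + 826))) - 320696 = -92190/((-⅛*413*827)) - 320696 = -92190/(-341551/8) - 320696 = -92190*(-8/341551) - 320696 = 105360/48793 - 320696 = -15647614568/48793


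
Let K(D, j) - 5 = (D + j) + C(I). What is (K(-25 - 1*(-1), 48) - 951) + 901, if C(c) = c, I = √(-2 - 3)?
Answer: -21 + I*√5 ≈ -21.0 + 2.2361*I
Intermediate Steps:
I = I*√5 (I = √(-5) = I*√5 ≈ 2.2361*I)
K(D, j) = 5 + D + j + I*√5 (K(D, j) = 5 + ((D + j) + I*√5) = 5 + (D + j + I*√5) = 5 + D + j + I*√5)
(K(-25 - 1*(-1), 48) - 951) + 901 = ((5 + (-25 - 1*(-1)) + 48 + I*√5) - 951) + 901 = ((5 + (-25 + 1) + 48 + I*√5) - 951) + 901 = ((5 - 24 + 48 + I*√5) - 951) + 901 = ((29 + I*√5) - 951) + 901 = (-922 + I*√5) + 901 = -21 + I*√5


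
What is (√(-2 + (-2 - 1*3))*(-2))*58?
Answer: -116*I*√7 ≈ -306.91*I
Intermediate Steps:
(√(-2 + (-2 - 1*3))*(-2))*58 = (√(-2 + (-2 - 3))*(-2))*58 = (√(-2 - 5)*(-2))*58 = (√(-7)*(-2))*58 = ((I*√7)*(-2))*58 = -2*I*√7*58 = -116*I*√7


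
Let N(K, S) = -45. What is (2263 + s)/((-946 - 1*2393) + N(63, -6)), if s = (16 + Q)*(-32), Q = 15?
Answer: -1271/3384 ≈ -0.37559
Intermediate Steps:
s = -992 (s = (16 + 15)*(-32) = 31*(-32) = -992)
(2263 + s)/((-946 - 1*2393) + N(63, -6)) = (2263 - 992)/((-946 - 1*2393) - 45) = 1271/((-946 - 2393) - 45) = 1271/(-3339 - 45) = 1271/(-3384) = 1271*(-1/3384) = -1271/3384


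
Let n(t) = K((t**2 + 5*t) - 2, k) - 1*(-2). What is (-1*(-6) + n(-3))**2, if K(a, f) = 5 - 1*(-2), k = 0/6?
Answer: 225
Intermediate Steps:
k = 0 (k = 0*(1/6) = 0)
K(a, f) = 7 (K(a, f) = 5 + 2 = 7)
n(t) = 9 (n(t) = 7 - 1*(-2) = 7 + 2 = 9)
(-1*(-6) + n(-3))**2 = (-1*(-6) + 9)**2 = (6 + 9)**2 = 15**2 = 225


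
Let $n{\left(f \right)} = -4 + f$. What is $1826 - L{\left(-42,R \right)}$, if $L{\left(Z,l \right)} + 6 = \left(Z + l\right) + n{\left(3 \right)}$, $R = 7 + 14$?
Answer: $1854$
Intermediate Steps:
$R = 21$
$L{\left(Z,l \right)} = -7 + Z + l$ ($L{\left(Z,l \right)} = -6 + \left(\left(Z + l\right) + \left(-4 + 3\right)\right) = -6 - \left(1 - Z - l\right) = -6 + \left(-1 + Z + l\right) = -7 + Z + l$)
$1826 - L{\left(-42,R \right)} = 1826 - \left(-7 - 42 + 21\right) = 1826 - -28 = 1826 + 28 = 1854$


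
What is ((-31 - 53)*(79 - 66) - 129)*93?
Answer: -113553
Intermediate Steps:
((-31 - 53)*(79 - 66) - 129)*93 = (-84*13 - 129)*93 = (-1092 - 129)*93 = -1221*93 = -113553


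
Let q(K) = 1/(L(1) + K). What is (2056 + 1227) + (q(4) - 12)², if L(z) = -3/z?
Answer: 3404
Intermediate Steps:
q(K) = 1/(-3 + K) (q(K) = 1/(-3/1 + K) = 1/(-3*1 + K) = 1/(-3 + K))
(2056 + 1227) + (q(4) - 12)² = (2056 + 1227) + (1/(-3 + 4) - 12)² = 3283 + (1/1 - 12)² = 3283 + (1 - 12)² = 3283 + (-11)² = 3283 + 121 = 3404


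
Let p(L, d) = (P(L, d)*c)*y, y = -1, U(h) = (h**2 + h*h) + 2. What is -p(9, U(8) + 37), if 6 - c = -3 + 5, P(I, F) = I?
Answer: 36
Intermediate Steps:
c = 4 (c = 6 - (-3 + 5) = 6 - 1*2 = 6 - 2 = 4)
U(h) = 2 + 2*h**2 (U(h) = (h**2 + h**2) + 2 = 2*h**2 + 2 = 2 + 2*h**2)
p(L, d) = -4*L (p(L, d) = (L*4)*(-1) = (4*L)*(-1) = -4*L)
-p(9, U(8) + 37) = -(-4)*9 = -1*(-36) = 36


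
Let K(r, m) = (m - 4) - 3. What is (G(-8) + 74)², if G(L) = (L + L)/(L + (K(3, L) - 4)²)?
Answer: 681523236/124609 ≈ 5469.3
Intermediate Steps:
K(r, m) = -7 + m (K(r, m) = (-4 + m) - 3 = -7 + m)
G(L) = 2*L/(L + (-11 + L)²) (G(L) = (L + L)/(L + ((-7 + L) - 4)²) = (2*L)/(L + (-11 + L)²) = 2*L/(L + (-11 + L)²))
(G(-8) + 74)² = (2*(-8)/(-8 + (-11 - 8)²) + 74)² = (2*(-8)/(-8 + (-19)²) + 74)² = (2*(-8)/(-8 + 361) + 74)² = (2*(-8)/353 + 74)² = (2*(-8)*(1/353) + 74)² = (-16/353 + 74)² = (26106/353)² = 681523236/124609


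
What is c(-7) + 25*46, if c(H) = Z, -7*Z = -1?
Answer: 8051/7 ≈ 1150.1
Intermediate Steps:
Z = 1/7 (Z = -1/7*(-1) = 1/7 ≈ 0.14286)
c(H) = 1/7
c(-7) + 25*46 = 1/7 + 25*46 = 1/7 + 1150 = 8051/7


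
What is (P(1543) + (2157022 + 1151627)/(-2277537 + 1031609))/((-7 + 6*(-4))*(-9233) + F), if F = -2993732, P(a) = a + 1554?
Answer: -550761481/481908753336 ≈ -0.0011429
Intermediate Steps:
P(a) = 1554 + a
(P(1543) + (2157022 + 1151627)/(-2277537 + 1031609))/((-7 + 6*(-4))*(-9233) + F) = ((1554 + 1543) + (2157022 + 1151627)/(-2277537 + 1031609))/((-7 + 6*(-4))*(-9233) - 2993732) = (3097 + 3308649/(-1245928))/((-7 - 24)*(-9233) - 2993732) = (3097 + 3308649*(-1/1245928))/(-31*(-9233) - 2993732) = (3097 - 3308649/1245928)/(286223 - 2993732) = (3855330367/1245928)/(-2707509) = (3855330367/1245928)*(-1/2707509) = -550761481/481908753336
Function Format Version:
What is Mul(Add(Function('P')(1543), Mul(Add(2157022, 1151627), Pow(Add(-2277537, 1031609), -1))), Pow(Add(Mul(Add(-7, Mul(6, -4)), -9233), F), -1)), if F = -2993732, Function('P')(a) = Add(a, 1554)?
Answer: Rational(-550761481, 481908753336) ≈ -0.0011429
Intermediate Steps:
Function('P')(a) = Add(1554, a)
Mul(Add(Function('P')(1543), Mul(Add(2157022, 1151627), Pow(Add(-2277537, 1031609), -1))), Pow(Add(Mul(Add(-7, Mul(6, -4)), -9233), F), -1)) = Mul(Add(Add(1554, 1543), Mul(Add(2157022, 1151627), Pow(Add(-2277537, 1031609), -1))), Pow(Add(Mul(Add(-7, Mul(6, -4)), -9233), -2993732), -1)) = Mul(Add(3097, Mul(3308649, Pow(-1245928, -1))), Pow(Add(Mul(Add(-7, -24), -9233), -2993732), -1)) = Mul(Add(3097, Mul(3308649, Rational(-1, 1245928))), Pow(Add(Mul(-31, -9233), -2993732), -1)) = Mul(Add(3097, Rational(-3308649, 1245928)), Pow(Add(286223, -2993732), -1)) = Mul(Rational(3855330367, 1245928), Pow(-2707509, -1)) = Mul(Rational(3855330367, 1245928), Rational(-1, 2707509)) = Rational(-550761481, 481908753336)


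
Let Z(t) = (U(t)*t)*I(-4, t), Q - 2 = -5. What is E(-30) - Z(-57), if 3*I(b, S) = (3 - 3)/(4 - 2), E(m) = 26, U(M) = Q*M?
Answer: 26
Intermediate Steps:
Q = -3 (Q = 2 - 5 = -3)
U(M) = -3*M
I(b, S) = 0 (I(b, S) = ((3 - 3)/(4 - 2))/3 = (0/2)/3 = (0*(1/2))/3 = (1/3)*0 = 0)
Z(t) = 0 (Z(t) = ((-3*t)*t)*0 = -3*t**2*0 = 0)
E(-30) - Z(-57) = 26 - 1*0 = 26 + 0 = 26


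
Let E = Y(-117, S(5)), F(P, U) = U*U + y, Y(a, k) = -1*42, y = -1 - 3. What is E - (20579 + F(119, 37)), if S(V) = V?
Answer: -21986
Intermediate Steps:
y = -4
Y(a, k) = -42
F(P, U) = -4 + U**2 (F(P, U) = U*U - 4 = U**2 - 4 = -4 + U**2)
E = -42
E - (20579 + F(119, 37)) = -42 - (20579 + (-4 + 37**2)) = -42 - (20579 + (-4 + 1369)) = -42 - (20579 + 1365) = -42 - 1*21944 = -42 - 21944 = -21986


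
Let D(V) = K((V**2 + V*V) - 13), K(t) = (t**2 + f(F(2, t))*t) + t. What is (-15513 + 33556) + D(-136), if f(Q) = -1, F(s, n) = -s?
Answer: 1367464484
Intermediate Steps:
K(t) = t**2 (K(t) = (t**2 - t) + t = t**2)
D(V) = (-13 + 2*V**2)**2 (D(V) = ((V**2 + V*V) - 13)**2 = ((V**2 + V**2) - 13)**2 = (2*V**2 - 13)**2 = (-13 + 2*V**2)**2)
(-15513 + 33556) + D(-136) = (-15513 + 33556) + (-13 + 2*(-136)**2)**2 = 18043 + (-13 + 2*18496)**2 = 18043 + (-13 + 36992)**2 = 18043 + 36979**2 = 18043 + 1367446441 = 1367464484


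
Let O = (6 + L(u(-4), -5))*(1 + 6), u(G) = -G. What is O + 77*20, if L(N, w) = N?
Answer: 1610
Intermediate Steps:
O = 70 (O = (6 - 1*(-4))*(1 + 6) = (6 + 4)*7 = 10*7 = 70)
O + 77*20 = 70 + 77*20 = 70 + 1540 = 1610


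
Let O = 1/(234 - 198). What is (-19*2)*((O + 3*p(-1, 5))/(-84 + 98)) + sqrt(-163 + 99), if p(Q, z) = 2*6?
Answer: -24643/252 + 8*I ≈ -97.79 + 8.0*I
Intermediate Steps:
O = 1/36 ≈ 0.027778
p(Q, z) = 12
(-19*2)*((O + 3*p(-1, 5))/(-84 + 98)) + sqrt(-163 + 99) = (-19*2)*((1/36 + 3*12)/(-84 + 98)) + sqrt(-163 + 99) = -38*(1/36 + 36)/14 + sqrt(-64) = -24643/(18*14) + 8*I = -38*1297/504 + 8*I = -24643/252 + 8*I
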